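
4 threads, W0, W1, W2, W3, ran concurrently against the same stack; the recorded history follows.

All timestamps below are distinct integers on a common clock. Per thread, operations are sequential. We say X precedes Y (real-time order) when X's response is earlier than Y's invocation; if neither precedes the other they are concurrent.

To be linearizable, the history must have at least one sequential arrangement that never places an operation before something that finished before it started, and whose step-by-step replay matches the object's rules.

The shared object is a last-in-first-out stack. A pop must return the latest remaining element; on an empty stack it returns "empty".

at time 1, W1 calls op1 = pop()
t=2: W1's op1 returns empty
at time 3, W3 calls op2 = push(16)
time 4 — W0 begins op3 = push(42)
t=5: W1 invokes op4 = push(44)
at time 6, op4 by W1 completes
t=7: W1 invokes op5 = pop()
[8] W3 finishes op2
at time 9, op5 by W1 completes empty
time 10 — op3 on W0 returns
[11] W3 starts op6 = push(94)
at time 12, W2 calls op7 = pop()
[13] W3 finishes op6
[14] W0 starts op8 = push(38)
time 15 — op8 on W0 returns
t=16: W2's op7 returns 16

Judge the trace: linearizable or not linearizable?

prefix check: 1..8 passes, 1..9 fails once op5's time-9 response joins
no legal order exists: 3 real-time-consistent candidates over 4 completed stack operations, all rejected
including or dropping the 1 pending operation (op3) in any combination fails
sample order op1, op2, op4, op5 (pending dropped) stalls at step 4 — op5 pop() → empty has no legal effect
sample order op1, op4, op2, op5 (pending dropped) stalls at step 4 — op5 pop() → empty has no legal effect

not linearizable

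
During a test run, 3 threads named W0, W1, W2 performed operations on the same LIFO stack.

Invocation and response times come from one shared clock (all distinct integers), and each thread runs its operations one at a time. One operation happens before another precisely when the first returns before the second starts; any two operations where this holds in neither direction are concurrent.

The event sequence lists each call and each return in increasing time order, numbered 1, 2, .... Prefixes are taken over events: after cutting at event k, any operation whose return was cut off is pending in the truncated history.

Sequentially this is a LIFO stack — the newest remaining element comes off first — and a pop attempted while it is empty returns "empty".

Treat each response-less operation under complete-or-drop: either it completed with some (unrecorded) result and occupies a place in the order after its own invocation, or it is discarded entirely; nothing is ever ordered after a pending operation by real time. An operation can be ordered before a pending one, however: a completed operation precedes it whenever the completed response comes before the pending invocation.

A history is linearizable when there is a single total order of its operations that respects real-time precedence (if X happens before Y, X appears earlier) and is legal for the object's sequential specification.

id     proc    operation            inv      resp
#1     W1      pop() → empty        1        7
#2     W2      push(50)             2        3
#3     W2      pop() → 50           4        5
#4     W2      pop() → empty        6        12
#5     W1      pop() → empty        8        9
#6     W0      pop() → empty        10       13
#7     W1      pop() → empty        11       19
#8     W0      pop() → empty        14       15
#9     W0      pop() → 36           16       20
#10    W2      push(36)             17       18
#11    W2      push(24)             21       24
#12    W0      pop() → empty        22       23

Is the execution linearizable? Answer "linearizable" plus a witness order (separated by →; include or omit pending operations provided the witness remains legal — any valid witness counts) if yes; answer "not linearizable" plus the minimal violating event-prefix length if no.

after step 1 (#1 pop() → empty): stack <>
after step 2 (#2 push(50)): stack <50>
after step 3 (#3 pop() → 50): stack <>
after step 4 (#4 pop() → empty): stack <>
after step 5 (#5 pop() → empty): stack <>
after step 6 (#6 pop() → empty): stack <>
after step 7 (#7 pop() → empty): stack <>
after step 8 (#8 pop() → empty): stack <>
after step 9 (#10 push(36)): stack <36>
after step 10 (#9 pop() → 36): stack <>
after step 11 (#12 pop() → empty): stack <>
after step 12 (#11 push(24)): stack <24>

linearizable — witness: #1 → #2 → #3 → #4 → #5 → #6 → #7 → #8 → #10 → #9 → #12 → #11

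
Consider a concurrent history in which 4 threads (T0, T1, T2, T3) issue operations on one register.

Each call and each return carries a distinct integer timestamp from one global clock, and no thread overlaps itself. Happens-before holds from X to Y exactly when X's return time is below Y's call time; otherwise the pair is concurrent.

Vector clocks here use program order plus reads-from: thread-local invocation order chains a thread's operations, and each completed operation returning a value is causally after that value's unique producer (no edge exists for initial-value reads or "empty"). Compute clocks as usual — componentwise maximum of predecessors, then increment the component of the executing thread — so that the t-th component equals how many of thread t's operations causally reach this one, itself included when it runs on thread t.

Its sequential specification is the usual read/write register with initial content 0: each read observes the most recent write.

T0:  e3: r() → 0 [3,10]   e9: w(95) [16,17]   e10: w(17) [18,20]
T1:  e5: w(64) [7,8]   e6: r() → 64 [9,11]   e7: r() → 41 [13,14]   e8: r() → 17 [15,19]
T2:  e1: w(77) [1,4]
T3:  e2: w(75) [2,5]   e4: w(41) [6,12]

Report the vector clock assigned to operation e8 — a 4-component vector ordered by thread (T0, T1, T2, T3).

(3, 4, 0, 2)

e2, invoked 2, has no incoming edges; only T3's bump applies → (0, 0, 0, 1)
e1, invoked 1, has no incoming edges; only T2's bump applies → (0, 0, 1, 0)
e5, invoked 7, has no incoming edges; only T1's bump applies → (0, 1, 0, 0)
e3, invoked 3, has no incoming edges; only T0's bump applies → (1, 0, 0, 0)
from VC(e2)=(0, 0, 0, 1), e4 (invoked 6) maxes components and bumps T3 → (0, 0, 0, 2)
from VC(e5)=(0, 1, 0, 0), e6 (invoked 9) maxes components and bumps T1 → (0, 2, 0, 0)
from VC(e3)=(1, 0, 0, 0), e9 (invoked 16) maxes components and bumps T0 → (2, 0, 0, 0)
from VC(e9)=(2, 0, 0, 0), e10 (invoked 18) maxes components and bumps T0 → (3, 0, 0, 0)
from VC(e4)=(0, 0, 0, 2), VC(e6)=(0, 2, 0, 0), e7 (invoked 13) maxes components and bumps T1 → (0, 3, 0, 2)
from VC(e7)=(0, 3, 0, 2), VC(e10)=(3, 0, 0, 0), e8 (invoked 15) maxes components and bumps T1 → (3, 4, 0, 2)
target: VC(e8) = (3, 4, 0, 2)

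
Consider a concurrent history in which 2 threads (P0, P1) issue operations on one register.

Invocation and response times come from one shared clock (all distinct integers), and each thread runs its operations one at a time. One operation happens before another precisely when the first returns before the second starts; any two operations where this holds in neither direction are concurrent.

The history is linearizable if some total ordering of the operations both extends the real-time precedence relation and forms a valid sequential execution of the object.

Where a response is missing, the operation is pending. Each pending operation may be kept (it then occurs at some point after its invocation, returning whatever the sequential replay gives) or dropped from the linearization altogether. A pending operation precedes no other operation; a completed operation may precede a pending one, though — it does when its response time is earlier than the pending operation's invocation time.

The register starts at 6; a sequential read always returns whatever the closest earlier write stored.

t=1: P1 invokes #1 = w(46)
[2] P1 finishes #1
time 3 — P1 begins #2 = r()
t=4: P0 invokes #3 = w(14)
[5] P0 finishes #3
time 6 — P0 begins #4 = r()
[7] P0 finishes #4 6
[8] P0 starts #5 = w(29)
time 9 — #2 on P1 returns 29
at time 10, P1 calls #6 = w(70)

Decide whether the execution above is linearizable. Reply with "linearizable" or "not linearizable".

not linearizable

already the first 7 events (up to #4's response at time 7) admit no linearization; the first 6 still do
a single order respects real time; the 3 completed register operations fail replay along it
no completion choice of the 1 pending operation (#2) rescues it — every subset was tried
for example #1, #3, #4 (pending dropped) fails at step 3: #4 r() → 6 is not legal there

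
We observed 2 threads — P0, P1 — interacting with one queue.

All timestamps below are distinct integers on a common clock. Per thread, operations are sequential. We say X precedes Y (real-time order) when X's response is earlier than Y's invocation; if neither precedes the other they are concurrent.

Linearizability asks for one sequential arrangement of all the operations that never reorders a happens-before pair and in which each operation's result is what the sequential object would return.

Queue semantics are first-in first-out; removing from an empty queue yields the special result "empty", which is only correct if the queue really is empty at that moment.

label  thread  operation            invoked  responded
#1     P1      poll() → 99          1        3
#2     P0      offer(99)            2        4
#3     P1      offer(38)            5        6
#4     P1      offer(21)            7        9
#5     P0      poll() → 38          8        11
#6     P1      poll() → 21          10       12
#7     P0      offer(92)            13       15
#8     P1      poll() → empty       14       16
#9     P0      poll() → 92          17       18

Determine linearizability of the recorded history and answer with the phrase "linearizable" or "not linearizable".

a witness: #2, #1, #3, #4, #5, #6, #8, #7, #9
after step 1 (#2 offer(99)): queue <99>
after step 2 (#1 poll() → 99): queue <>
after step 3 (#3 offer(38)): queue <38>
after step 4 (#4 offer(21)): queue <38,21>
after step 5 (#5 poll() → 38): queue <21>
after step 6 (#6 poll() → 21): queue <>
after step 7 (#8 poll() → empty): queue <>
after step 8 (#7 offer(92)): queue <92>
after step 9 (#9 poll() → 92): queue <>

linearizable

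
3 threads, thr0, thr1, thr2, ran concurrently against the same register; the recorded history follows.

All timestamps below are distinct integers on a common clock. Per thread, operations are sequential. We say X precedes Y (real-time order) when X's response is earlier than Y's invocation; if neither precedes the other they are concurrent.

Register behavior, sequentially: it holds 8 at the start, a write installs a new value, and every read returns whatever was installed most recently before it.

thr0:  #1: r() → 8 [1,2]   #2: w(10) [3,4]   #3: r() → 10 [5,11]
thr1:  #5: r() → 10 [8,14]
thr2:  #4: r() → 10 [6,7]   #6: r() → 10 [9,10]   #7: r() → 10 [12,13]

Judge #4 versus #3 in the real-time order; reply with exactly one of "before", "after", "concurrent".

concurrent

#4 spans [6,7], #3 spans [5,11]
the intervals overlap in both directions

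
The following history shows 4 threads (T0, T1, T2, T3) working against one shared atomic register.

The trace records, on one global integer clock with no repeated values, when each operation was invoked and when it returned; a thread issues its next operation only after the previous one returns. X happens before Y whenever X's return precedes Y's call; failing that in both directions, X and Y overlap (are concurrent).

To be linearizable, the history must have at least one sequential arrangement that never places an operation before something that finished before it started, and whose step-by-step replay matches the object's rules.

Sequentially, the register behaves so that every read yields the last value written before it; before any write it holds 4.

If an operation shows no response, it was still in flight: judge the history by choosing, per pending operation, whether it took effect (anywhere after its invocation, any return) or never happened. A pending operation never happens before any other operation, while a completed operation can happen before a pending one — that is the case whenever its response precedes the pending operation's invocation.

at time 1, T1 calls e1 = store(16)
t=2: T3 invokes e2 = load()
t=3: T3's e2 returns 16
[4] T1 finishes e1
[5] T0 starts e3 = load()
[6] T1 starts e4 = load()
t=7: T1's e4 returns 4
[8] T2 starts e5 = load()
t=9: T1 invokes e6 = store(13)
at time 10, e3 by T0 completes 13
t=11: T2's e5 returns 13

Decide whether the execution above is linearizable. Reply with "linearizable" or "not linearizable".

through event 6 a valid linearization exists; event 7 (e4 responding at time 7) ends that
3 completed operations, 2 real-time-consistent orders — every atomic register replay fails
no escape via the 1 pending operation (e3): every completion choice fails
for example e1, e2, e4 (pending dropped) fails at step 3: e4 load() → 4 is not legal there
for example e2, e1, e4 (pending dropped) fails at step 1: e2 load() → 16 is not legal there

not linearizable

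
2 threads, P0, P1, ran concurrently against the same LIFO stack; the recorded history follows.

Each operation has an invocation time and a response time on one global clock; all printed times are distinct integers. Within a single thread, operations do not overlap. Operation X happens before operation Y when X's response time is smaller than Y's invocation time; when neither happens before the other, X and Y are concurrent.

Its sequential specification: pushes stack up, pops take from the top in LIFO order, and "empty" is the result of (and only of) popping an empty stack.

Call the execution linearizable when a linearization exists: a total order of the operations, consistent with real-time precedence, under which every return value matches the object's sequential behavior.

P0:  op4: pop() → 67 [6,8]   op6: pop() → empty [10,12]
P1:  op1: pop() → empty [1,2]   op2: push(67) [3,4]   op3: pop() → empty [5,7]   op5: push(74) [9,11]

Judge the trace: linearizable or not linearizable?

linearizable

a witness: op1, op2, op4, op3, op6, op5
after step 1 (op1 pop() → empty): stack <>
after step 2 (op2 push(67)): stack <67>
after step 3 (op4 pop() → 67): stack <>
after step 4 (op3 pop() → empty): stack <>
after step 5 (op6 pop() → empty): stack <>
after step 6 (op5 push(74)): stack <74>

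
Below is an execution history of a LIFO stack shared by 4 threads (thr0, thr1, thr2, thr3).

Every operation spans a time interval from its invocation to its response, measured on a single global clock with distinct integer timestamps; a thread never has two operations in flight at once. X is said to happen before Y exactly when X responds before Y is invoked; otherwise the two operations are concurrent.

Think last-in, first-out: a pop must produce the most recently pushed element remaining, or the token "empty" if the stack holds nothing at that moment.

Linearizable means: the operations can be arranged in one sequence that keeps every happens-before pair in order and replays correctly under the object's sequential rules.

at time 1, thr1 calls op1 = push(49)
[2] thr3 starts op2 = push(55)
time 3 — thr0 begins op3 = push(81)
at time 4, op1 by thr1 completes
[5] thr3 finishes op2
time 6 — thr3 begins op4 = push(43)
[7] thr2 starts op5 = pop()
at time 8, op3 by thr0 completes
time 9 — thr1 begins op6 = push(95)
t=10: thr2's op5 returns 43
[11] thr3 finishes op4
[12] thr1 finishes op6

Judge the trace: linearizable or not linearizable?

a witness: op1, op2, op3, op4, op5, op6
step 1: op1 push(49) — stack <49>
step 2: op2 push(55) — stack <49,55>
step 3: op3 push(81) — stack <49,55,81>
step 4: op4 push(43) — stack <49,55,81,43>
step 5: op5 pop() → 43 — stack <49,55,81>
step 6: op6 push(95) — stack <49,55,81,95>

linearizable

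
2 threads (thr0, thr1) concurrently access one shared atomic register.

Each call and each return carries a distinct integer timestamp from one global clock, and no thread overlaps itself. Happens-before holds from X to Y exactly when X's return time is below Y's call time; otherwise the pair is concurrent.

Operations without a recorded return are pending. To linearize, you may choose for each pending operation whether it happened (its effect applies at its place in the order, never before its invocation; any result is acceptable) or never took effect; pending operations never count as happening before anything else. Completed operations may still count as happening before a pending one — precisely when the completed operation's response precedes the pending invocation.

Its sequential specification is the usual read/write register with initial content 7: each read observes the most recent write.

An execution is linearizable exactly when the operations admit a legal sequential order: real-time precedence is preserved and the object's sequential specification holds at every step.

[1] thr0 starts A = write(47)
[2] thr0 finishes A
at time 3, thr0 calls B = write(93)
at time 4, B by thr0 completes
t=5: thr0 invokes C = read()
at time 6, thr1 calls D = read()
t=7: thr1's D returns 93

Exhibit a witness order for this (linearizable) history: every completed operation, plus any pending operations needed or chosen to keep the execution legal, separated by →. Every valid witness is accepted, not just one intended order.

1. A write(47), leaving value 47
2. B write(93), leaving value 93
3. C read() (pending, included), leaving value 93
4. D read() → 93, leaving value 93

A → B → C → D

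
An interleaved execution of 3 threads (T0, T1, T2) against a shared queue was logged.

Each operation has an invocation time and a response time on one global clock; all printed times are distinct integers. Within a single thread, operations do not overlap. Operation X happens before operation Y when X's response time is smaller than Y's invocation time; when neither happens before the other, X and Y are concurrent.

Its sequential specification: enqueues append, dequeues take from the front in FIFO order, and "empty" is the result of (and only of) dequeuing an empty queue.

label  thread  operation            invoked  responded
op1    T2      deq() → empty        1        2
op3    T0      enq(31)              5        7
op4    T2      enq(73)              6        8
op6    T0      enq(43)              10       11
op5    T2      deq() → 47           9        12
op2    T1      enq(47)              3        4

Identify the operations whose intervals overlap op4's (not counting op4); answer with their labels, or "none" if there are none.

overlap test against op4 [6,8]: concurrent iff the interval meets 6..8
op1 [1,2]: before
op2 [3,4]: before
op3 [5,7]: concurrent
op5 [9,12]: after
op6 [10,11]: after

op3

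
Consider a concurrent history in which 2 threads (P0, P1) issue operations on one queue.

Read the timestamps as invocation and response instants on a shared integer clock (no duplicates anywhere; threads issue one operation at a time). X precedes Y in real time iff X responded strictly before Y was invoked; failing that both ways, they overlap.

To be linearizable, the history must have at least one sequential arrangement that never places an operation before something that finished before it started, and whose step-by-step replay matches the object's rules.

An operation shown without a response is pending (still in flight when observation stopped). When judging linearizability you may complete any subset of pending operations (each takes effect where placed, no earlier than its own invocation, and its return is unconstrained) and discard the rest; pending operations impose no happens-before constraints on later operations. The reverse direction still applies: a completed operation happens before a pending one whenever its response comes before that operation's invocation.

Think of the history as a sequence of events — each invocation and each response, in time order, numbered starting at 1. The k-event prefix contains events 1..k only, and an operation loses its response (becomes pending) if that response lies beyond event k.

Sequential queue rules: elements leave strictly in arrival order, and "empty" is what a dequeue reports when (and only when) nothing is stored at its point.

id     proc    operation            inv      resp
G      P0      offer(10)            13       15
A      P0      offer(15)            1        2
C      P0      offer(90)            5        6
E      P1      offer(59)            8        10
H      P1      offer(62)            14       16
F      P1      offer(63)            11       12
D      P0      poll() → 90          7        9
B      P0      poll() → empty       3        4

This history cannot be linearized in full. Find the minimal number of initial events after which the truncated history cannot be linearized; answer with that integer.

4

events 1..3 are linearizable, e.g. via A:
1. A offer(15), leaving queue <15>
event 4 — B's response, time 4 — after it, nothing linearizes
for example A, B fails at step 2: B poll() → empty is not legal there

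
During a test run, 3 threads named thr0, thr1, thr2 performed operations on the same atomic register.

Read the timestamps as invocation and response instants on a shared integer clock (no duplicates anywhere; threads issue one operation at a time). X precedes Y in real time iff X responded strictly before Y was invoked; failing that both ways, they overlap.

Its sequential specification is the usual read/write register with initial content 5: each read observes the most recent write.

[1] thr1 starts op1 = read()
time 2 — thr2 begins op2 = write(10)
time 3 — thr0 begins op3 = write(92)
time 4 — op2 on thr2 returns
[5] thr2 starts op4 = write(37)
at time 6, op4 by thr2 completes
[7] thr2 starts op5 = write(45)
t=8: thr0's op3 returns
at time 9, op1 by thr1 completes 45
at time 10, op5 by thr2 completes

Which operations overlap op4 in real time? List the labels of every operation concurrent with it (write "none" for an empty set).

op4 spans [5,6]: anything still running between times 5 and 6 counts as concurrent
op1 [1,9]: concurrent
op2 [2,4]: before
op3 [3,8]: concurrent
op5 [7,10]: after

op1, op3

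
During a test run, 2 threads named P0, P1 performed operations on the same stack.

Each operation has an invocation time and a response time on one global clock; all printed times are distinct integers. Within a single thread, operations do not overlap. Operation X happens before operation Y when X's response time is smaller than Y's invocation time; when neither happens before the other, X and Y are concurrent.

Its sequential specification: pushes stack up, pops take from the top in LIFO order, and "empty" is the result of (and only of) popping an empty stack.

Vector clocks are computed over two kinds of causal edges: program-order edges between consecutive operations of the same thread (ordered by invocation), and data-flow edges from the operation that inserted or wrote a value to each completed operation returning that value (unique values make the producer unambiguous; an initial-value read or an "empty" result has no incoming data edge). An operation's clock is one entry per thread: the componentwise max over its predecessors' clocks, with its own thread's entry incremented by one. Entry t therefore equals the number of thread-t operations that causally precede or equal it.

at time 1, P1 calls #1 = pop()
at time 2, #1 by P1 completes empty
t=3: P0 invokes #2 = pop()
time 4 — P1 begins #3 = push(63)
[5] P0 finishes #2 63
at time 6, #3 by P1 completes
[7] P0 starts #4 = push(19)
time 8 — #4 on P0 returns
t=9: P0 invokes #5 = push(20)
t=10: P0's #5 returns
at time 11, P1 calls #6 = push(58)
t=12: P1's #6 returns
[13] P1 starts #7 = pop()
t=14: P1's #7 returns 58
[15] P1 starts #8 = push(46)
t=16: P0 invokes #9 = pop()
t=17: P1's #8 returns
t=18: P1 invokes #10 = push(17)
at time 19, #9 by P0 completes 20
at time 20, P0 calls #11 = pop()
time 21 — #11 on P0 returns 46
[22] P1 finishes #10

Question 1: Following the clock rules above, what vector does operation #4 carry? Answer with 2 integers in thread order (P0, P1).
Answer: (2, 2)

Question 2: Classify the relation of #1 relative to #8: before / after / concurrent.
Answer: before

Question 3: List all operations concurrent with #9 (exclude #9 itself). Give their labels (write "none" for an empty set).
Answer: #10, #8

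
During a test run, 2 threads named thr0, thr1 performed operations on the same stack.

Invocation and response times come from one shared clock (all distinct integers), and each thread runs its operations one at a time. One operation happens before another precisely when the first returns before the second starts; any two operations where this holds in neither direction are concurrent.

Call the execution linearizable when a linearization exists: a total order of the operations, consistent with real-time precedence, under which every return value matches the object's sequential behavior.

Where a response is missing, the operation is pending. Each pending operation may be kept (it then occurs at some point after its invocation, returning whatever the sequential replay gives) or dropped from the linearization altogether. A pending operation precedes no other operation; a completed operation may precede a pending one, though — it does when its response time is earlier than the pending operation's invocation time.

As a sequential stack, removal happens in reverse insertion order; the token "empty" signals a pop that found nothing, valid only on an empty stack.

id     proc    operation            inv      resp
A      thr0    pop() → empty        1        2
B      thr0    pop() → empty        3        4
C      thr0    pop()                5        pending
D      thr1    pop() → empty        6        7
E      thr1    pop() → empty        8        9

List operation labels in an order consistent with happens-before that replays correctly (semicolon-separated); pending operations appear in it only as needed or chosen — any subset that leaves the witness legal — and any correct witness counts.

A; B; C; D; E

step 1: A pop() → empty — stack <>
step 2: B pop() → empty — stack <>
step 3: C pop() (pending, included) — stack <>
step 4: D pop() → empty — stack <>
step 5: E pop() → empty — stack <>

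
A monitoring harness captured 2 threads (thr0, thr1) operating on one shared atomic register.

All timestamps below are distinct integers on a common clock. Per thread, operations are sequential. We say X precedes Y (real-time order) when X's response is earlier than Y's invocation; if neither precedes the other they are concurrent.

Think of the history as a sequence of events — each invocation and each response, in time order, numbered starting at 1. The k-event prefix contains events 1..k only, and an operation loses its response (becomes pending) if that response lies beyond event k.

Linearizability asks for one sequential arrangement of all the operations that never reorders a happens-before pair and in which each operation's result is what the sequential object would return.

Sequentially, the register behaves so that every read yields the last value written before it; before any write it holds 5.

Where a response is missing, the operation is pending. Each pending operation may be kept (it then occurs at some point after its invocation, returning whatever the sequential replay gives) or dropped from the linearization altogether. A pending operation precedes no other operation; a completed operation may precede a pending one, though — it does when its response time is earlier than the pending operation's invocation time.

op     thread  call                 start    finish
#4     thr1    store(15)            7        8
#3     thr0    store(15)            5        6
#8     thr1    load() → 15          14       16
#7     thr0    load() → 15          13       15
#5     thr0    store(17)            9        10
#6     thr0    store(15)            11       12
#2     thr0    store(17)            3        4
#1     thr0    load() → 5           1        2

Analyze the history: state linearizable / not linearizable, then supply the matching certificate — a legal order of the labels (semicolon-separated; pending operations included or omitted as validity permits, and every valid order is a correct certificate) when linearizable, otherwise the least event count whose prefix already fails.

linearizable — witness: #1; #2; #3; #4; #5; #6; #7; #8

step 1: #1 load() → 5 — value 5
step 2: #2 store(17) — value 17
step 3: #3 store(15) — value 15
step 4: #4 store(15) — value 15
step 5: #5 store(17) — value 17
step 6: #6 store(15) — value 15
step 7: #7 load() → 15 — value 15
step 8: #8 load() → 15 — value 15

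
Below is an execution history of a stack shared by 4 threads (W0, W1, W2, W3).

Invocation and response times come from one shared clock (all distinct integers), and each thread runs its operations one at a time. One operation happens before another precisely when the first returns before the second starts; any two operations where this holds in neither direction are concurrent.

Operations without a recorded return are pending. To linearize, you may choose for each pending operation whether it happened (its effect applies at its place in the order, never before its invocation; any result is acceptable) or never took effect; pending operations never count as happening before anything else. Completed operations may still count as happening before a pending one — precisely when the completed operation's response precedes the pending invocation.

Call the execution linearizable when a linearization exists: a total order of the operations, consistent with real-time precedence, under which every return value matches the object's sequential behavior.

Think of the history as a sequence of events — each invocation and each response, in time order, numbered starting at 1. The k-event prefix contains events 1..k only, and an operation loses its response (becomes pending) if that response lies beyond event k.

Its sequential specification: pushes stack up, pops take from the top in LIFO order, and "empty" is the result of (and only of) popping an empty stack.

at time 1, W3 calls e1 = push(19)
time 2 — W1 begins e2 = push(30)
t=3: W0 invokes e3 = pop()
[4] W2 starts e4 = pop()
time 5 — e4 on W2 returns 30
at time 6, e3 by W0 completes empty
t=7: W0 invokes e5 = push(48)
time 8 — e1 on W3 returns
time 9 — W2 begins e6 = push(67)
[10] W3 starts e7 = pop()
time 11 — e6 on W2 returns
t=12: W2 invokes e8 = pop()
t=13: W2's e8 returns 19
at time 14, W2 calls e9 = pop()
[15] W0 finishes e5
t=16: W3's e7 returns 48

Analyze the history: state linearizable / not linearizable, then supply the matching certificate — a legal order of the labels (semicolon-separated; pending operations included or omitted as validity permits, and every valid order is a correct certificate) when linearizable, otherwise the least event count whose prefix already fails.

not linearizable — minimal violating prefix: 16 events

through event 15 a valid linearization exists; event 16 (e7 responding at time 16) ends that
78 orders of the 7 completed stack ops respect real time; none is legal
completion choices over the 2 pending operations (e2, e9) were checked; none helps
e.g. e1, e3, e4, e5, e6, e7, e8 (pending dropped): illegal at step 2, since e3 pop() → empty cannot apply there
e.g. e1, e3, e4, e5, e6, e8, e7 (pending dropped): illegal at step 2, since e3 pop() → empty cannot apply there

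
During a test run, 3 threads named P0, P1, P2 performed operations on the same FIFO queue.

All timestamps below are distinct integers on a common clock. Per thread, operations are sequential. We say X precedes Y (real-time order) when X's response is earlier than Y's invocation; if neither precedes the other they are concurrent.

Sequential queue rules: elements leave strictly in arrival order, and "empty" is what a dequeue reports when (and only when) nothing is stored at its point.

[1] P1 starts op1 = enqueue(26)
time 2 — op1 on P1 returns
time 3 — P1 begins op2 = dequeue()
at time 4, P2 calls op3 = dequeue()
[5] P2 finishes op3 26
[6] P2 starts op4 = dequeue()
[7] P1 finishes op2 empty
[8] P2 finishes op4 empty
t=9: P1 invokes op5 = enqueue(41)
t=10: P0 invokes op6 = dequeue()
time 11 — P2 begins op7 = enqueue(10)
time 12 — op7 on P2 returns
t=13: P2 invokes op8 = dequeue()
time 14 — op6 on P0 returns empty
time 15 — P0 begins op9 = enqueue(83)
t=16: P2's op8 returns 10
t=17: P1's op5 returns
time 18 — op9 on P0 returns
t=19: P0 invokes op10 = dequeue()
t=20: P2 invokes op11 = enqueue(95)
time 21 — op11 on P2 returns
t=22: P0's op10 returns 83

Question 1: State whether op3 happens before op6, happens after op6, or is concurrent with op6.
before

op3 spans [4,5], op6 spans [10,14]
resp(op3)=5 < inv(op6)=10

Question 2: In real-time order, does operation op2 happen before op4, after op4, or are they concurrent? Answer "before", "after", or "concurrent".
concurrent

op2 spans [3,7], op4 spans [6,8]
the intervals overlap in both directions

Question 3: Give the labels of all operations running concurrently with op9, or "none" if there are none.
op5, op8

op9 spans [15,18]; an op avoiding the whole window 15..18 is ordered, any other is concurrent
op1 [1,2]: before
op2 [3,7]: before
op3 [4,5]: before
op4 [6,8]: before
op5 [9,17]: concurrent
op6 [10,14]: before
op7 [11,12]: before
op8 [13,16]: concurrent
op10 [19,22]: after
op11 [20,21]: after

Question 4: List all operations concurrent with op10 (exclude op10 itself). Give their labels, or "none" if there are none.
op11

concurrent with op10 ([19,22]): every op whose interval crosses 19..22
op1 [1,2]: before
op2 [3,7]: before
op3 [4,5]: before
op4 [6,8]: before
op5 [9,17]: before
op6 [10,14]: before
op7 [11,12]: before
op8 [13,16]: before
op9 [15,18]: before
op11 [20,21]: concurrent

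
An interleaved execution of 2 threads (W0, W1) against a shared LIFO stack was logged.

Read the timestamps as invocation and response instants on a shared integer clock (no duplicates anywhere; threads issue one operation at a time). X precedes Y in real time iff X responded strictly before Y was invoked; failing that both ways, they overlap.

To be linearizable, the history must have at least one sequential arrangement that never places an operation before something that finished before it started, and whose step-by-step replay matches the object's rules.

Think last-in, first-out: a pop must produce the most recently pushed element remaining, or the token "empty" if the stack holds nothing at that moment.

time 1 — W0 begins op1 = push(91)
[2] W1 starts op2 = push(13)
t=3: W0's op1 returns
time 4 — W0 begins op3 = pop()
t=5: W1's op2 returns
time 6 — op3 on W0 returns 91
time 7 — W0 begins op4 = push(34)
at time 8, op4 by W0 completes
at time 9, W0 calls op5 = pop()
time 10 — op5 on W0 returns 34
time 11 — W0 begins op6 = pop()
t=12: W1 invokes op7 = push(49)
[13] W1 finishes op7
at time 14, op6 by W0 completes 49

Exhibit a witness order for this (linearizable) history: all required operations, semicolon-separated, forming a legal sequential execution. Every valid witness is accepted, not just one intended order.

op1; op3; op2; op4; op5; op7; op6

1. op1 push(91), leaving stack <91>
2. op3 pop() → 91, leaving stack <>
3. op2 push(13), leaving stack <13>
4. op4 push(34), leaving stack <13,34>
5. op5 pop() → 34, leaving stack <13>
6. op7 push(49), leaving stack <13,49>
7. op6 pop() → 49, leaving stack <13>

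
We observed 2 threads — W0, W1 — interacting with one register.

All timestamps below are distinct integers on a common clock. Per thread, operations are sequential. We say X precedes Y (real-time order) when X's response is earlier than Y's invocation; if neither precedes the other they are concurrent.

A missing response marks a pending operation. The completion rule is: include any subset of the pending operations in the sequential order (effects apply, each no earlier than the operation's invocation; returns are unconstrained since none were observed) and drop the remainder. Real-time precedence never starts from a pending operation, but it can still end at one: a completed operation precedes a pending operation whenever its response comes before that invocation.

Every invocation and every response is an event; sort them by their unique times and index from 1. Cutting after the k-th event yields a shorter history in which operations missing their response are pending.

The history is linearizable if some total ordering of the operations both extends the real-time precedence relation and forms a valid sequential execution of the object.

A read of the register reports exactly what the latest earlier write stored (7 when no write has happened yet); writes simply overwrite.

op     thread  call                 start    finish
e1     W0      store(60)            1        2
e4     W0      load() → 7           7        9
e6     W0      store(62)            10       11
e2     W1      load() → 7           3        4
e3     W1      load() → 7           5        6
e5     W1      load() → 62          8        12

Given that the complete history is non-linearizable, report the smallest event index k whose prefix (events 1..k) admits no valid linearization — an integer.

events 1..3 are linearizable, e.g. via e1:
step 1: e1 store(60) — value 60
include event 4 — e2 responding at 4 — and every candidate order breaks
for example e1, e2 fails at step 2: e2 load() → 7 is not legal there

4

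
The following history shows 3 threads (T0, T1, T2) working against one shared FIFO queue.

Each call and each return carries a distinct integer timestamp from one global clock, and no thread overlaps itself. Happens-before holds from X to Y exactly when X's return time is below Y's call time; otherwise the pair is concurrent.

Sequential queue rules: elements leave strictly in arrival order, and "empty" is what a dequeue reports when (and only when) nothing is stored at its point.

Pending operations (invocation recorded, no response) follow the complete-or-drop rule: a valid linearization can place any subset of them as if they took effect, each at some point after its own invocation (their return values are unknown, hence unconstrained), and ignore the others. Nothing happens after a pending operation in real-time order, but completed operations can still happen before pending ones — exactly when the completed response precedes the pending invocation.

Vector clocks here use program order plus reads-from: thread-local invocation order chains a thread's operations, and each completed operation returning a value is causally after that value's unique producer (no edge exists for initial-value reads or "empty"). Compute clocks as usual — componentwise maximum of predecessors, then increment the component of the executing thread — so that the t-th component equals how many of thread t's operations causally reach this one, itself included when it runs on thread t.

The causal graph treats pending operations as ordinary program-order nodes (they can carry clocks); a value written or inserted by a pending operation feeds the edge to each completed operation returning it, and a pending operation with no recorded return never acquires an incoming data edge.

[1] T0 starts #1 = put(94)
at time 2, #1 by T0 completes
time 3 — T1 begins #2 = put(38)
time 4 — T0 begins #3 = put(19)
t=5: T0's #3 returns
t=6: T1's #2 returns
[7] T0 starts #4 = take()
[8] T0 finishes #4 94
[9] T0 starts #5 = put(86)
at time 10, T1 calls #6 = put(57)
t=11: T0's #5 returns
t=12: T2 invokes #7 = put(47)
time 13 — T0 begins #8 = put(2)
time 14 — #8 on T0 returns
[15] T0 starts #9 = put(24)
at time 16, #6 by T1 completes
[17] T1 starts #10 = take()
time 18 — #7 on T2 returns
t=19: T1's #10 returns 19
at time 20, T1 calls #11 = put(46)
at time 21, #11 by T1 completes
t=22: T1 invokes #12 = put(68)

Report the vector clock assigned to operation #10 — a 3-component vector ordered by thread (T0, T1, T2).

invoked at 12, #7 has no predecessors; its own T2 bump gives (0, 0, 1)
invoked at 3, #2 has no predecessors; its own T1 bump gives (0, 1, 0)
invoked at 1, #1 has no predecessors; its own T0 bump gives (1, 0, 0)
#6, invoked 10, takes VC(#2)=(0, 1, 0) under max, adds 1 for T1 → (0, 2, 0)
#3, invoked 4, takes VC(#1)=(1, 0, 0) under max, adds 1 for T0 → (2, 0, 0)
#4, invoked 7, takes VC(#1)=(1, 0, 0), VC(#3)=(2, 0, 0) under max, adds 1 for T0 → (3, 0, 0)
#5, invoked 9, takes VC(#4)=(3, 0, 0) under max, adds 1 for T0 → (4, 0, 0)
#10, invoked 17, takes VC(#3)=(2, 0, 0), VC(#6)=(0, 2, 0) under max, adds 1 for T1 → (2, 3, 0)
#8, invoked 13, takes VC(#5)=(4, 0, 0) under max, adds 1 for T0 → (5, 0, 0)
#11, invoked 20, takes VC(#10)=(2, 3, 0) under max, adds 1 for T1 → (2, 4, 0)
#9, invoked 15, takes VC(#8)=(5, 0, 0) under max, adds 1 for T0 → (6, 0, 0)
#12, invoked 22, takes VC(#11)=(2, 4, 0) under max, adds 1 for T1 → (2, 5, 0)
target: VC(#10) = (2, 3, 0)

(2, 3, 0)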